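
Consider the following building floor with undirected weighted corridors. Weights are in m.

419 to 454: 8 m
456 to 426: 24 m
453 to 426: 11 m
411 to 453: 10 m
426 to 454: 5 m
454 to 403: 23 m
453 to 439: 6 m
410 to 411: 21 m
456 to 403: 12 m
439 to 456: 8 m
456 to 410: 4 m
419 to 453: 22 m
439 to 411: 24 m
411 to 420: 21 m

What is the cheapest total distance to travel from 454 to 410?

Compare a few routes:
454 - 426 - 456 - 410: 5+24+4 = 33
454 - 426 - 453 - 411 - 410: 5+11+10+21 = 47
454 - 403 - 456 - 410: 23+12+4 = 39
454 - 426 - 453 - 439 - 456 - 410: 5+11+6+8+4 = 34
The minimum is 33 m via 454 - 426 - 456 - 410.

33 m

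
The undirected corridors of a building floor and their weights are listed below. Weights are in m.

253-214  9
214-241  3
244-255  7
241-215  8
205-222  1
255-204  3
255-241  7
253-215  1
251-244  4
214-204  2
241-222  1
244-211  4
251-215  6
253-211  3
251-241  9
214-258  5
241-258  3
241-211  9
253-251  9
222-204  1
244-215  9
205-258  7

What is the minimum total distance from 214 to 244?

Enumerating some paths:
214 - 204 - 255 - 244: 2+3+7 = 12
214 - 241 - 222 - 204 - 255 - 244: 3+1+1+3+7 = 15
The minimum is 12 m via 214 - 204 - 255 - 244.

12 m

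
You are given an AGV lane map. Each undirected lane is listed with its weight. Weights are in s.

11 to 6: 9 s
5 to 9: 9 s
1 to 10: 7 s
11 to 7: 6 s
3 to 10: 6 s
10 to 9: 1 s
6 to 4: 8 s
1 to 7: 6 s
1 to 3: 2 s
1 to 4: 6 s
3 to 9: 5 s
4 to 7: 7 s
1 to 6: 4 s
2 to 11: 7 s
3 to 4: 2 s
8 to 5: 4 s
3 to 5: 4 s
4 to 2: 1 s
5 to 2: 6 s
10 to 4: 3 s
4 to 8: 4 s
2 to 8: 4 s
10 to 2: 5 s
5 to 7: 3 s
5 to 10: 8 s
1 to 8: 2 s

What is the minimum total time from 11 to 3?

Shortest distances from 11:
11: 0
7: 6  (via 11)
2: 7  (via 11)
4: 8  (via 2)
5: 9  (via 7)
6: 9  (via 11)
3: 10  (via 4)
Shortest route: 11–2–4–3 = 10 s.

10 s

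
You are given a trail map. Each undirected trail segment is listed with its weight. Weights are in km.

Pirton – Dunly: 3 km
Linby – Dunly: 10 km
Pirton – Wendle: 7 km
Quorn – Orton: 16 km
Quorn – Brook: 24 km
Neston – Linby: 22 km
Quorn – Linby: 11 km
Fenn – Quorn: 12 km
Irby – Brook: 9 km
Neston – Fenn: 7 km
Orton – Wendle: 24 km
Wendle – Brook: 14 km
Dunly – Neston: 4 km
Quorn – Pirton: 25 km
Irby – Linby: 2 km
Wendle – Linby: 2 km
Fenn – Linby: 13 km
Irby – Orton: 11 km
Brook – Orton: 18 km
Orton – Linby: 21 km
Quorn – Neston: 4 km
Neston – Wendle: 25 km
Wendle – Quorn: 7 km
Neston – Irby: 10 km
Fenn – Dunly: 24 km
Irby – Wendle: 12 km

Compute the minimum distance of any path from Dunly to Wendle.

Settle nodes by increasing distance from Dunly:
Dunly: 0
Pirton: 3  (via Dunly)
Neston: 4  (via Dunly)
Quorn: 8  (via Neston)
Linby: 10  (via Dunly)
Wendle: 10  (via Pirton)
Shortest route: Dunly → Pirton → Wendle = 10 km.

10 km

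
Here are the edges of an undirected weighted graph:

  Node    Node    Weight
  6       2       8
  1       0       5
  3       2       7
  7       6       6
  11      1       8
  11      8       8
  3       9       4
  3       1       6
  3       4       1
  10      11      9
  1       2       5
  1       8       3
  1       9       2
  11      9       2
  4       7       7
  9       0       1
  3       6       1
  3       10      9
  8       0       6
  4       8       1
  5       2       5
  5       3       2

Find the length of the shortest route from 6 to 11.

Settle nodes by increasing distance from 6:
6: 0
3: 1  (via 6)
4: 2  (via 3)
5: 3  (via 3)
8: 3  (via 4)
9: 5  (via 3)
0: 6  (via 9)
1: 6  (via 8)
7: 6  (via 6)
11: 7  (via 9)
Shortest route: 6–3–9–11 = 7.

7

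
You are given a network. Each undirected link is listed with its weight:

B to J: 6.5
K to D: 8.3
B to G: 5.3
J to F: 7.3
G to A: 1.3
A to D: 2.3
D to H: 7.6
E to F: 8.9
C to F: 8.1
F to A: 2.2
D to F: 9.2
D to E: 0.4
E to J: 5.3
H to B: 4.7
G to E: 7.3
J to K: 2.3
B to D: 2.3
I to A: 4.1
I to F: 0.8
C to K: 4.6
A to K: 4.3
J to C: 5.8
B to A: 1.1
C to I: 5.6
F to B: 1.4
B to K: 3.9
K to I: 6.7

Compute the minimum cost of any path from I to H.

6.9

Running Dijkstra from I:
I: 0
F: 0.8  (via I)
B: 2.2  (via F)
A: 3  (via F)
G: 4.3  (via A)
D: 4.5  (via B)
E: 4.9  (via D)
C: 5.6  (via I)
K: 6.1  (via B)
H: 6.9  (via B)
Shortest route: I–F–B–H = 6.9.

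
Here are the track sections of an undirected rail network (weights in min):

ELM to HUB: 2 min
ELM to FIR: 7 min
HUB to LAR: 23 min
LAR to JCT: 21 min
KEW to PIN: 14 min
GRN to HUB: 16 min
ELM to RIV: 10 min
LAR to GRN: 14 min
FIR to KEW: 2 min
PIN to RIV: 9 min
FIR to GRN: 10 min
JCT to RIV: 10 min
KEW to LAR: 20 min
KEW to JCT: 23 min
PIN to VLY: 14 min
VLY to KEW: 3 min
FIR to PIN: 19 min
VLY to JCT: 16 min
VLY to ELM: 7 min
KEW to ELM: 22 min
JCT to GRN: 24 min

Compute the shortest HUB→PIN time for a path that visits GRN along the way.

Shortest HUB→GRN: HUB → GRN = 16
Shortest GRN→PIN: GRN → FIR → KEW → PIN = 26
Total via GRN: 16 + 26 = 42 min.

42 min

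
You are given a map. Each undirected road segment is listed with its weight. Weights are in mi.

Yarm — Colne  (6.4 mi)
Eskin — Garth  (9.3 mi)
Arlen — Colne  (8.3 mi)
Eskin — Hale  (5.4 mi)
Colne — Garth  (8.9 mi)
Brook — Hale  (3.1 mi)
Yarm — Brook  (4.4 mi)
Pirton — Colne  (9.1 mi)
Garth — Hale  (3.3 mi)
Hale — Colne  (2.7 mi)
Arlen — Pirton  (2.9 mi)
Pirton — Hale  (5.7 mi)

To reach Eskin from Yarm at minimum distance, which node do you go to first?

Brook

Enumerating some paths:
Yarm → Brook → Hale → Eskin: 4.4+3.1+5.4 = 12.9
Yarm → Colne → Hale → Eskin: 6.4+2.7+5.4 = 14.5
Yarm → Brook → Hale → Garth → Eskin: 4.4+3.1+3.3+9.3 = 20.1
The minimum is 12.9 mi via Yarm → Brook → Hale → Eskin.
So from Yarm the first move is to Brook.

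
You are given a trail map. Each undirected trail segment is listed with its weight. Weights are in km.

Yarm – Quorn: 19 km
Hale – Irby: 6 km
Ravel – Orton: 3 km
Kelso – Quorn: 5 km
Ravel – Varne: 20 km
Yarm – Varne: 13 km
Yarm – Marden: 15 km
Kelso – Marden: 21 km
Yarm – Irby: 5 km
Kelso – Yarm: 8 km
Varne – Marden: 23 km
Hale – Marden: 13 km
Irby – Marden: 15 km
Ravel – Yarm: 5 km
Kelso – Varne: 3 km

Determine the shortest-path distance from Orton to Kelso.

16 km

Enumerating some paths:
Orton - Ravel - Yarm - Kelso: 3+5+8 = 16
Orton - Ravel - Yarm - Varne - Kelso: 3+5+13+3 = 24
The minimum is 16 km via Orton - Ravel - Yarm - Kelso.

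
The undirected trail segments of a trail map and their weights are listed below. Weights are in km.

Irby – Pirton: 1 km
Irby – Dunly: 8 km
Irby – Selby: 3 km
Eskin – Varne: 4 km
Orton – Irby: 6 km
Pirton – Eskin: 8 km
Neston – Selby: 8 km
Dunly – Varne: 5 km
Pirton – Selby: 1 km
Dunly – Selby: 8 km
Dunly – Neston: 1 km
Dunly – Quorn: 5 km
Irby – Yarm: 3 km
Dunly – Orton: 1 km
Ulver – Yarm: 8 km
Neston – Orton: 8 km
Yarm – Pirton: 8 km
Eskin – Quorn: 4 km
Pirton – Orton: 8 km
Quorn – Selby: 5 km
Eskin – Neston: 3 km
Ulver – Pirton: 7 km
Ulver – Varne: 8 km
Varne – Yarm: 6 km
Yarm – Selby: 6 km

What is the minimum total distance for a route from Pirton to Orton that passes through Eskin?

13 km

Best Pirton to Eskin: Pirton–Eskin costing 8
Shortest Eskin→Orton: Eskin–Neston–Dunly–Orton = 5
Total via Eskin: 8 + 5 = 13 km.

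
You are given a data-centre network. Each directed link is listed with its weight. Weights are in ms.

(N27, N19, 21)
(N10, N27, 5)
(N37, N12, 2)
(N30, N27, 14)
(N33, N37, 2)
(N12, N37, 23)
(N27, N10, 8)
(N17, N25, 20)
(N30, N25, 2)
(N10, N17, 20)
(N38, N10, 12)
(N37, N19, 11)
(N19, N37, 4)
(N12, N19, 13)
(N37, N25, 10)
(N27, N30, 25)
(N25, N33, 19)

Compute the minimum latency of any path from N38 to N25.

Enumerating some paths:
N38 - N10 - N27 - N30 - N25: 12+5+25+2 = 44
N38 - N10 - N17 - N25: 12+20+20 = 52
The minimum is 44 ms via N38 - N10 - N27 - N30 - N25.

44 ms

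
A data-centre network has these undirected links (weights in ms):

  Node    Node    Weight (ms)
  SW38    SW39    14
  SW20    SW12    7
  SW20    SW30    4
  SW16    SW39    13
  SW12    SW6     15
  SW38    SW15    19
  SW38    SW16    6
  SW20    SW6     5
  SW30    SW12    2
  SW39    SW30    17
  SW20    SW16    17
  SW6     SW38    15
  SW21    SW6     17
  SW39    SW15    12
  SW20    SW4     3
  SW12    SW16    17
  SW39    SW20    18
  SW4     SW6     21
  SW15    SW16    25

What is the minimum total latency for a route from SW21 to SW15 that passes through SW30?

Best SW21 to SW30: SW21–SW6–SW20–SW30 costing 26
Best SW30 to SW15: SW30–SW39–SW15 costing 29
Total via SW30: 26 + 29 = 55 ms.

55 ms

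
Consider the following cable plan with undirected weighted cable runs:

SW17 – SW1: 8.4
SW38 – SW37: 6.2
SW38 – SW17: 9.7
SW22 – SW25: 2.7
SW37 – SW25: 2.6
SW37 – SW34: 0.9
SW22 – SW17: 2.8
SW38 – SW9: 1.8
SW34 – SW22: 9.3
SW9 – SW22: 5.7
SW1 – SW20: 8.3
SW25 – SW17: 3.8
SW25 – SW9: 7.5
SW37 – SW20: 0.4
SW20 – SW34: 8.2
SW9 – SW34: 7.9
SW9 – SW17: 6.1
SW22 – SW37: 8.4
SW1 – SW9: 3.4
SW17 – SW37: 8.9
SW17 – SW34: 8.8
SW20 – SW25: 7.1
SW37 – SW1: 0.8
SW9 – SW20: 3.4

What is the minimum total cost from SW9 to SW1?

Enumerating some paths:
SW9 → SW1: 3.4 = 3.4
SW9 → SW20 → SW37 → SW1: 3.4+0.4+0.8 = 4.6
The minimum is 3.4 via SW9 → SW1.

3.4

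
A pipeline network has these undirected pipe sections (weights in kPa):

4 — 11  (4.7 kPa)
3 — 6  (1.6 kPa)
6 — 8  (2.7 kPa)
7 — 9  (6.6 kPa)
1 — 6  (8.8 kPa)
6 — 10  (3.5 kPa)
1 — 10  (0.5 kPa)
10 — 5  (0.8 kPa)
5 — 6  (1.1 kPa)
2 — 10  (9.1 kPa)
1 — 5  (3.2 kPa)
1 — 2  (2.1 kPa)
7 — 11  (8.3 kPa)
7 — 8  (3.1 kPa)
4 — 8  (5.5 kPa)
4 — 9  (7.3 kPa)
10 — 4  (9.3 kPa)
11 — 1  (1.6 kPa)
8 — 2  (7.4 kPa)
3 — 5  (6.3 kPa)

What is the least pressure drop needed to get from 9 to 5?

13.5 kPa

Enumerating some paths:
9 - 7 - 8 - 6 - 5: 6.6+3.1+2.7+1.1 = 13.5
9 - 4 - 11 - 1 - 10 - 5: 7.3+4.7+1.6+0.5+0.8 = 14.9
The minimum is 13.5 kPa via 9 - 7 - 8 - 6 - 5.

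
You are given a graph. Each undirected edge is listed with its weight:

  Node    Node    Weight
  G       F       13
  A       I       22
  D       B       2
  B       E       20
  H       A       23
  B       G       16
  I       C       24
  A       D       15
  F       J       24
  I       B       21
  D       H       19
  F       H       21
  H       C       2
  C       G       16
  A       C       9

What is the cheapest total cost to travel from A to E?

Settle nodes by increasing distance from A:
A: 0
C: 9  (via A)
H: 11  (via C)
D: 15  (via A)
B: 17  (via D)
I: 22  (via A)
G: 25  (via C)
F: 32  (via H)
E: 37  (via B)
Shortest route: A–D–B–E = 37.

37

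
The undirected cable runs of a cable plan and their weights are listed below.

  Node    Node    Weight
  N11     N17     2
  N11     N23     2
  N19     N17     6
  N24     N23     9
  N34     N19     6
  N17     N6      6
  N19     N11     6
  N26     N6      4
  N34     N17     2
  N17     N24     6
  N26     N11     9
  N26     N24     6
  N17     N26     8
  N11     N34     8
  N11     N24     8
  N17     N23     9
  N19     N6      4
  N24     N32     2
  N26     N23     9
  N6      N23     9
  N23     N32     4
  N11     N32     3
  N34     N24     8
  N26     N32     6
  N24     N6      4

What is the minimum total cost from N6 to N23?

Compare a few routes:
N6 → N24 → N32 → N11 → N23: 4+2+3+2 = 11
N6 → N17 → N11 → N23: 6+2+2 = 10
N6 → N24 → N32 → N23: 4+2+4 = 10
N6 → N23: 9 = 9
Cheapest is N6 → N23 at 9.

9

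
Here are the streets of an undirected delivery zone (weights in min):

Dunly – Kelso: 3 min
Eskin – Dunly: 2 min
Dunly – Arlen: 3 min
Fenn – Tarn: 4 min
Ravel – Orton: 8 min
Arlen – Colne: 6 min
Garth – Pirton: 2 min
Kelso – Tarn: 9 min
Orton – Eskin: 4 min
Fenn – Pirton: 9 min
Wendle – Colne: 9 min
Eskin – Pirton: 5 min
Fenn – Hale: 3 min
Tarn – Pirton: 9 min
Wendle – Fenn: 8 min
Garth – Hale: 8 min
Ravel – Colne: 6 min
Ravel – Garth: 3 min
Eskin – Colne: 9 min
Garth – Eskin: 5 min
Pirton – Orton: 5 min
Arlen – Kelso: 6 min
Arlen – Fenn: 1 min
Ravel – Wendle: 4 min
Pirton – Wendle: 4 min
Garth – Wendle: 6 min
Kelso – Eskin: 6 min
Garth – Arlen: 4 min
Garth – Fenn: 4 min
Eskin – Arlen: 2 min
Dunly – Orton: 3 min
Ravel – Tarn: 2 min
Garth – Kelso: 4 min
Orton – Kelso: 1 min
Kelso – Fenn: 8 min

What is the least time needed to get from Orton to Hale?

Settle nodes by increasing distance from Orton:
Orton: 0
Kelso: 1  (via Orton)
Dunly: 3  (via Orton)
Eskin: 4  (via Orton)
Garth: 5  (via Kelso)
Pirton: 5  (via Orton)
Arlen: 6  (via Dunly)
Fenn: 7  (via Arlen)
Ravel: 8  (via Orton)
Wendle: 9  (via Pirton)
Hale: 10  (via Fenn)
Shortest route: Orton–Dunly–Arlen–Fenn–Hale = 10 min.

10 min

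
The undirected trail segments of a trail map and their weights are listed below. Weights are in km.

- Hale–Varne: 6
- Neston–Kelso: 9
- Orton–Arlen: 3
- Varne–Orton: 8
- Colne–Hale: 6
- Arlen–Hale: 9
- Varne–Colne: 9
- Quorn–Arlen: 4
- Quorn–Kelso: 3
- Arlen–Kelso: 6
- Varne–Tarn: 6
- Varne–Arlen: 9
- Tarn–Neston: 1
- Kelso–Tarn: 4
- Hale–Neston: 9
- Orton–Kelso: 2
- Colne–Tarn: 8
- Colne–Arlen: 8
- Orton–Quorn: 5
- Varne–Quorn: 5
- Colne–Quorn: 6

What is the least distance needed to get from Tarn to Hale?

Enumerating some paths:
Tarn–Varne–Hale: 6+6 = 12
Tarn–Neston–Hale: 1+9 = 10
The minimum is 10 km via Tarn–Neston–Hale.

10 km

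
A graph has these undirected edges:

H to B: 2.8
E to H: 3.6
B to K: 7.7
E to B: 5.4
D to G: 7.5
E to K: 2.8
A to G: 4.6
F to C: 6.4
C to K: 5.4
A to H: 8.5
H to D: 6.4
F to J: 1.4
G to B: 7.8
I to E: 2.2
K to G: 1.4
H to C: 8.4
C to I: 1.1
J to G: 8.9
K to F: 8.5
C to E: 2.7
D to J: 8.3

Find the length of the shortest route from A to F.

14.5

Candidate routes:
A - G - K - F: 4.6+1.4+8.5 = 14.5
A - G - J - F: 4.6+8.9+1.4 = 14.9
Cheapest is A - G - K - F at 14.5.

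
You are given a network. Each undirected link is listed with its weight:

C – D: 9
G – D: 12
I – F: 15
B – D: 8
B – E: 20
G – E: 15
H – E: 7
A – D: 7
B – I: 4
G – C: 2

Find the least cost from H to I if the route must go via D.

Best H to D: H → E → G → C → D costing 33
Shortest D→I: D → B → I = 12
Total via D: 33 + 12 = 45.

45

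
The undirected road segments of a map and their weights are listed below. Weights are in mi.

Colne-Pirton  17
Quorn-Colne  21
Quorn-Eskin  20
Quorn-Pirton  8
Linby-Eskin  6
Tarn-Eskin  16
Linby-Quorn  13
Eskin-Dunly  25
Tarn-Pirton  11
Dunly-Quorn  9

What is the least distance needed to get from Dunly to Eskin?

25 mi

Shortest distances from Dunly:
Dunly: 0
Quorn: 9  (via Dunly)
Pirton: 17  (via Quorn)
Linby: 22  (via Quorn)
Eskin: 25  (via Dunly)
Shortest route: Dunly–Eskin = 25 mi.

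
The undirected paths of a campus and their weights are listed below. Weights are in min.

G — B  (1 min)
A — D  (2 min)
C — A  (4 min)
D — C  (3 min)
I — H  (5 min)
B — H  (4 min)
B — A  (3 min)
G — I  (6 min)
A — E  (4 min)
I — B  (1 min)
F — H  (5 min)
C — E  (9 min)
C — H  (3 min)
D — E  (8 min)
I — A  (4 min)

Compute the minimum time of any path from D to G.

Candidate routes:
D–A–B–G: 2+3+1 = 6
D–A–I–B–G: 2+4+1+1 = 8
Cheapest is D–A–B–G at 6 min.

6 min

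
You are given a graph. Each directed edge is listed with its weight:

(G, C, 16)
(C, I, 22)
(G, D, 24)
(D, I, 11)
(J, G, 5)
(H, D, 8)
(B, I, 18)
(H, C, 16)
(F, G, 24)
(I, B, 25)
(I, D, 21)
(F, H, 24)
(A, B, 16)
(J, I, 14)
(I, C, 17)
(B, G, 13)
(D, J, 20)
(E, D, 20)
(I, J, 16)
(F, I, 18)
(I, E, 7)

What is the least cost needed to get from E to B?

56

Candidate routes:
E–D–I–B: 20+11+25 = 56
E–D–J–I–B: 20+20+14+25 = 79
Cheapest is E–D–I–B at 56.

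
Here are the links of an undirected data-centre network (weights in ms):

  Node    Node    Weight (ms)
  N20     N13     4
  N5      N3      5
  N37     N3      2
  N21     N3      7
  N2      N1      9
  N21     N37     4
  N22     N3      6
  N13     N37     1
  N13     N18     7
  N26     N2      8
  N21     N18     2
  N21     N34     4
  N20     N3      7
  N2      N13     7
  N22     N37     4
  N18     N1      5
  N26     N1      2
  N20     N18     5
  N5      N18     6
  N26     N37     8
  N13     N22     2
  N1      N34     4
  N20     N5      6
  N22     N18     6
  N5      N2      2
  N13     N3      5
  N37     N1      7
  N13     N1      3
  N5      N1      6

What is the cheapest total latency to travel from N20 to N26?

9 ms

Candidate routes:
N20 - N5 - N1 - N26: 6+6+2 = 14
N20 - N18 - N1 - N26: 5+5+2 = 12
N20 - N13 - N37 - N26: 4+1+8 = 13
N20 - N13 - N1 - N26: 4+3+2 = 9
The minimum is 9 ms via N20 - N13 - N1 - N26.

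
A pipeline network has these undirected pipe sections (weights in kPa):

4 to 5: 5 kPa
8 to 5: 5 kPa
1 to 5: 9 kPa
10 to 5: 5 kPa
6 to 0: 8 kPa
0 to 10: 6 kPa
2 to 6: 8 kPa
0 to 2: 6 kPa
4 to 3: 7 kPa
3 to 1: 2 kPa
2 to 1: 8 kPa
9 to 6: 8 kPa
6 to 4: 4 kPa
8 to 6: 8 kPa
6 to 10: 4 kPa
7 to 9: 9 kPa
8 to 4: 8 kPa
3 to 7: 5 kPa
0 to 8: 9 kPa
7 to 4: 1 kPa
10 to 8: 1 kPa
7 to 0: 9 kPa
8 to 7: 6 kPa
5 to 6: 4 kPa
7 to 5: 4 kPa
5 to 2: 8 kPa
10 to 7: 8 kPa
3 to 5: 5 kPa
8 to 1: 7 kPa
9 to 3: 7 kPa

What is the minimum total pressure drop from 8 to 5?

Enumerating some paths:
8 → 10 → 5: 1+5 = 6
8 → 5: 5 = 5
Cheapest is 8 → 5 at 5 kPa.

5 kPa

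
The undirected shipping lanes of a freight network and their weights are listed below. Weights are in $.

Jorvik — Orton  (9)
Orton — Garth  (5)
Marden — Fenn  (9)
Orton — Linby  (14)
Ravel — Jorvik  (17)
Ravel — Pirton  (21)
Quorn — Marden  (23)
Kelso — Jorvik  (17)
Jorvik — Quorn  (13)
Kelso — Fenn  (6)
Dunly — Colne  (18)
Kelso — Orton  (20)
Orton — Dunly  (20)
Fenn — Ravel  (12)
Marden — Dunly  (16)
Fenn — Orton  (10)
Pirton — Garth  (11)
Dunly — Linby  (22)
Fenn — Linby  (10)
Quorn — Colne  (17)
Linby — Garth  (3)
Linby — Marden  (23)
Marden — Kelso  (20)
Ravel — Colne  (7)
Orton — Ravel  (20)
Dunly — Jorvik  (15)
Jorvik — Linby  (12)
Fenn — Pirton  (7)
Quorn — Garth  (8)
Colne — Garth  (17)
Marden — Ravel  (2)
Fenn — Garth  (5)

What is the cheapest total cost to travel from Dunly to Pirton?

$32

Settle nodes by increasing distance from Dunly:
Dunly: 0
Jorvik: 15  (via Dunly)
Marden: 16  (via Dunly)
Ravel: 18  (via Marden)
Colne: 18  (via Dunly)
Orton: 20  (via Dunly)
Linby: 22  (via Dunly)
Fenn: 25  (via Marden)
Garth: 25  (via Orton)
Quorn: 28  (via Jorvik)
Kelso: 31  (via Fenn)
Pirton: 32  (via Fenn)
Shortest route: Dunly–Marden–Fenn–Pirton = $32.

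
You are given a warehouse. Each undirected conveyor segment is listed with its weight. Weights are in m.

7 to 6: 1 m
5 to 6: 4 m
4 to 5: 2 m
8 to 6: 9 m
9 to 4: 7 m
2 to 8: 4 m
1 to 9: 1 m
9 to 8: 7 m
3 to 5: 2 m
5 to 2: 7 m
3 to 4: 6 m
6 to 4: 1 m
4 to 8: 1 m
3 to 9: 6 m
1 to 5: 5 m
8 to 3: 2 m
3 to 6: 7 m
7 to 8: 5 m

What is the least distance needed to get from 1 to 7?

9 m

Shortest distances from 1:
1: 0
9: 1  (via 1)
5: 5  (via 1)
3: 7  (via 9)
4: 7  (via 5)
6: 8  (via 4)
8: 8  (via 9)
7: 9  (via 6)
Shortest route: 1 → 5 → 4 → 6 → 7 = 9 m.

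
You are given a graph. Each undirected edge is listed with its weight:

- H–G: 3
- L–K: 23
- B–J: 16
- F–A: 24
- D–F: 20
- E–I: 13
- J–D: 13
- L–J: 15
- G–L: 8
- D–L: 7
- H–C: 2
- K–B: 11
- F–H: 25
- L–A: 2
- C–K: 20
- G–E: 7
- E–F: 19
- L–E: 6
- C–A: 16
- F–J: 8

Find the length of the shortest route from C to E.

Enumerating some paths:
C → H → G → L → E: 2+3+8+6 = 19
C → A → L → E: 16+2+6 = 24
C → H → G → E: 2+3+7 = 12
The minimum is 12 via C → H → G → E.

12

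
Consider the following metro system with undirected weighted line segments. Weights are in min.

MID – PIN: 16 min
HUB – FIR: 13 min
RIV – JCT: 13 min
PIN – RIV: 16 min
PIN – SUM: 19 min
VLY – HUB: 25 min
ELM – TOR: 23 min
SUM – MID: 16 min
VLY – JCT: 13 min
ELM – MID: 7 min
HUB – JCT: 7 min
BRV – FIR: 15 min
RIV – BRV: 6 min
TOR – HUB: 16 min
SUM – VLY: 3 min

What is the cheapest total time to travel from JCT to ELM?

Shortest distances from JCT:
JCT: 0
HUB: 7  (via JCT)
RIV: 13  (via JCT)
VLY: 13  (via JCT)
SUM: 16  (via VLY)
BRV: 19  (via RIV)
FIR: 20  (via HUB)
TOR: 23  (via HUB)
PIN: 29  (via RIV)
MID: 32  (via SUM)
ELM: 39  (via MID)
Shortest route: JCT–VLY–SUM–MID–ELM = 39 min.

39 min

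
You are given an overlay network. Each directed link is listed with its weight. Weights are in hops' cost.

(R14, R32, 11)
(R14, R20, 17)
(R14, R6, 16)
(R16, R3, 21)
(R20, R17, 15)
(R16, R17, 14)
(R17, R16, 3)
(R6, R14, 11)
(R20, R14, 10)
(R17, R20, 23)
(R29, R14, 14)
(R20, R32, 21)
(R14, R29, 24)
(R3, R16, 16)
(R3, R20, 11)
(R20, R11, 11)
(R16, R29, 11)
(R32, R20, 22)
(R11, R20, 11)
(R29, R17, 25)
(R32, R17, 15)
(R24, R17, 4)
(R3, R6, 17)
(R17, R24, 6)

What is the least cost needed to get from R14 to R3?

Enumerating some paths:
R14 → R20 → R17 → R16 → R3: 17+15+3+21 = 56
R14 → R32 → R17 → R16 → R3: 11+15+3+21 = 50
Cheapest is R14 → R32 → R17 → R16 → R3 at 50 hops' cost.

50 hops' cost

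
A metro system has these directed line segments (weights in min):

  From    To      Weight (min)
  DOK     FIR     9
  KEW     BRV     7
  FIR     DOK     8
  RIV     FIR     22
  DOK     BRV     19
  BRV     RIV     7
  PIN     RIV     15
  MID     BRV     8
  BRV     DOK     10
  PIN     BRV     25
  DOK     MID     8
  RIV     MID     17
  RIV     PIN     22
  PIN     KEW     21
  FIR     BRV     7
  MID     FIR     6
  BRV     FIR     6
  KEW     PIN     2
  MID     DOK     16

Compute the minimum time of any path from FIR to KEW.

Settle nodes by increasing distance from FIR:
FIR: 0
BRV: 7  (via FIR)
DOK: 8  (via FIR)
RIV: 14  (via BRV)
MID: 16  (via DOK)
PIN: 36  (via RIV)
KEW: 57  (via PIN)
Shortest route: FIR → BRV → RIV → PIN → KEW = 57 min.

57 min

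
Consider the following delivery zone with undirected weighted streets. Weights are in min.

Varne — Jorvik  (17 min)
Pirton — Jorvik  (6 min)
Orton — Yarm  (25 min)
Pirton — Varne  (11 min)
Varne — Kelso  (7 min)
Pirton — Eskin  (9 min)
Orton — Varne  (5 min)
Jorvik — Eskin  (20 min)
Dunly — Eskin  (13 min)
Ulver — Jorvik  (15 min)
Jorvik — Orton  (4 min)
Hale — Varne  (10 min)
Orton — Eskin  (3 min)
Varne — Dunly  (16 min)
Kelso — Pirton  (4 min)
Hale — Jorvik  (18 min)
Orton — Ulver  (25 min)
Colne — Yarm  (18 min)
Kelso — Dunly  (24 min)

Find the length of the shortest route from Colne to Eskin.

46 min

Compare a few routes:
Colne - Yarm - Orton - Jorvik - Pirton - Eskin: 18+25+4+6+9 = 62
Colne - Yarm - Orton - Eskin: 18+25+3 = 46
Colne - Yarm - Orton - Jorvik - Eskin: 18+25+4+20 = 67
The minimum is 46 min via Colne - Yarm - Orton - Eskin.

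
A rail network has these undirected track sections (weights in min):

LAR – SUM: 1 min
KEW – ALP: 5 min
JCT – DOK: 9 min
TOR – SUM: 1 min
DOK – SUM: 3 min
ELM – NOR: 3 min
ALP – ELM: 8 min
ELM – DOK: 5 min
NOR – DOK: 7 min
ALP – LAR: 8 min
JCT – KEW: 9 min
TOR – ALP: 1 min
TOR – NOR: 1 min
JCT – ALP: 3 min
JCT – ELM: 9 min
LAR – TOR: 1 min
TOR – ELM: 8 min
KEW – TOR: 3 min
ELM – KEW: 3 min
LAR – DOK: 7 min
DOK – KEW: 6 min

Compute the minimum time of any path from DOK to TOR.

Settle nodes by increasing distance from DOK:
DOK: 0
SUM: 3  (via DOK)
LAR: 4  (via SUM)
TOR: 4  (via SUM)
Shortest route: DOK → SUM → TOR = 4 min.

4 min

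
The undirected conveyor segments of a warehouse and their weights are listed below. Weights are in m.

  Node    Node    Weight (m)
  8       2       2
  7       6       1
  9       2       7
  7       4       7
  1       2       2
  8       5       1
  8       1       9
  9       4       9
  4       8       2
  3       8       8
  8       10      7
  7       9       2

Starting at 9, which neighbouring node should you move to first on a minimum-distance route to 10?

2

Compare a few routes:
9–7–4–8–10: 2+7+2+7 = 18
9–4–8–10: 9+2+7 = 18
9–2–8–10: 7+2+7 = 16
The minimum is 16 m via 9–2–8–10.
So from 9 the first move is to 2.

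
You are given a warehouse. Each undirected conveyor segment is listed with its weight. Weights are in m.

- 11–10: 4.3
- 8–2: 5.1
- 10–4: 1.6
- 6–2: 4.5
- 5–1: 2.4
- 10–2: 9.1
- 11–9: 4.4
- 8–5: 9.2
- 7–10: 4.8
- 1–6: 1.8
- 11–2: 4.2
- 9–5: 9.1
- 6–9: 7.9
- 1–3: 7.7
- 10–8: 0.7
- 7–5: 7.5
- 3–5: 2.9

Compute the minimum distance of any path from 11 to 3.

Candidate routes:
11 → 2 → 6 → 1 → 5 → 3: 4.2+4.5+1.8+2.4+2.9 = 15.8
11 → 10 → 8 → 5 → 3: 4.3+0.7+9.2+2.9 = 17.1
11 → 9 → 5 → 3: 4.4+9.1+2.9 = 16.4
11 → 2 → 6 → 1 → 3: 4.2+4.5+1.8+7.7 = 18.2
The minimum is 15.8 m via 11 → 2 → 6 → 1 → 5 → 3.

15.8 m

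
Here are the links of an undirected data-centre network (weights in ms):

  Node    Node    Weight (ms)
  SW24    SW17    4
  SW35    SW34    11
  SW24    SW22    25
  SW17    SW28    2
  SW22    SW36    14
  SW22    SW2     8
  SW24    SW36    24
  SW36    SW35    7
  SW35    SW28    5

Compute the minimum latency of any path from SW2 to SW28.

34 ms

Shortest distances from SW2:
SW2: 0
SW22: 8  (via SW2)
SW36: 22  (via SW22)
SW35: 29  (via SW36)
SW24: 33  (via SW22)
SW28: 34  (via SW35)
Shortest route: SW2 → SW22 → SW36 → SW35 → SW28 = 34 ms.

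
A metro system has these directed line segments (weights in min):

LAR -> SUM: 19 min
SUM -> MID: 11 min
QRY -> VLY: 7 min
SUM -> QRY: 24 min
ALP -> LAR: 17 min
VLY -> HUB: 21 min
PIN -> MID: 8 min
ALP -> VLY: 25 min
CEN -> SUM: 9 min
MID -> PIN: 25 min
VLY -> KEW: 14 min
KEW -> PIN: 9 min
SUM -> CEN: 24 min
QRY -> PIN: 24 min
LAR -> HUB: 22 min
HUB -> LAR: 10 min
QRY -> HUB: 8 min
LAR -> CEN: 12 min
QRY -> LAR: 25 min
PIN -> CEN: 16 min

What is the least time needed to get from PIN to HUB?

Running Dijkstra from PIN:
PIN: 0
MID: 8  (via PIN)
CEN: 16  (via PIN)
SUM: 25  (via CEN)
QRY: 49  (via SUM)
VLY: 56  (via QRY)
HUB: 57  (via QRY)
Shortest route: PIN → CEN → SUM → QRY → HUB = 57 min.

57 min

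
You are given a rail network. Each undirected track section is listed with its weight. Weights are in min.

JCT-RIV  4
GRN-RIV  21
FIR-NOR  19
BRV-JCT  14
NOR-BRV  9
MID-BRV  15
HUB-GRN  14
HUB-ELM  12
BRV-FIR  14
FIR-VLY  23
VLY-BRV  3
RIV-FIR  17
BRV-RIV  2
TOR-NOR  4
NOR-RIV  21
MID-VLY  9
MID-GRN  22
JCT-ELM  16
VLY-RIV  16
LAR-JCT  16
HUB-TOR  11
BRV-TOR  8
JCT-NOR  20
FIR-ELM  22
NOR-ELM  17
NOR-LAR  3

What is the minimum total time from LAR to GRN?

Running Dijkstra from LAR:
LAR: 0
NOR: 3  (via LAR)
TOR: 7  (via NOR)
BRV: 12  (via NOR)
RIV: 14  (via BRV)
VLY: 15  (via BRV)
JCT: 16  (via LAR)
HUB: 18  (via TOR)
ELM: 20  (via NOR)
FIR: 22  (via NOR)
MID: 24  (via VLY)
GRN: 32  (via HUB)
Shortest route: LAR → NOR → TOR → HUB → GRN = 32 min.

32 min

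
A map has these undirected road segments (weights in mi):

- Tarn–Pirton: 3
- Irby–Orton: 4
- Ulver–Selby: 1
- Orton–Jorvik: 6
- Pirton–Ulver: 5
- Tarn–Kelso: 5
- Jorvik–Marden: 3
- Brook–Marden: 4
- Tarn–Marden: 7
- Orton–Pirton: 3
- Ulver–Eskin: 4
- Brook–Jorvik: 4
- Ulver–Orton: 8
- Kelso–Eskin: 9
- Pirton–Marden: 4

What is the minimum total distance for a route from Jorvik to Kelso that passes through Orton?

Best Jorvik to Orton: Jorvik → Orton costing 6
Best Orton to Kelso: Orton → Pirton → Tarn → Kelso costing 11
Total via Orton: 6 + 11 = 17 mi.

17 mi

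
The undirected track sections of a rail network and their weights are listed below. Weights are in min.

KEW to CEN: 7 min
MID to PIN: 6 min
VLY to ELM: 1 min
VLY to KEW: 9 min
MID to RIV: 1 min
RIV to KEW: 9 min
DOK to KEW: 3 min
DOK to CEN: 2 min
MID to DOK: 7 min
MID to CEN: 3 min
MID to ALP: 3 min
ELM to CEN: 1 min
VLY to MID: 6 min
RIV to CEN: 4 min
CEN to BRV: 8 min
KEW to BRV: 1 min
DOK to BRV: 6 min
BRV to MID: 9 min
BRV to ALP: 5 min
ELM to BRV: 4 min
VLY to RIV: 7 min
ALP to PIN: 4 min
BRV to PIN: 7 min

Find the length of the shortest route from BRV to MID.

8 min

Compare a few routes:
BRV → ELM → CEN → RIV → MID: 4+1+4+1 = 10
BRV → KEW → DOK → CEN → MID: 1+3+2+3 = 9
BRV → MID: 9 = 9
BRV → ELM → CEN → MID: 4+1+3 = 8
Cheapest is BRV → ELM → CEN → MID at 8 min.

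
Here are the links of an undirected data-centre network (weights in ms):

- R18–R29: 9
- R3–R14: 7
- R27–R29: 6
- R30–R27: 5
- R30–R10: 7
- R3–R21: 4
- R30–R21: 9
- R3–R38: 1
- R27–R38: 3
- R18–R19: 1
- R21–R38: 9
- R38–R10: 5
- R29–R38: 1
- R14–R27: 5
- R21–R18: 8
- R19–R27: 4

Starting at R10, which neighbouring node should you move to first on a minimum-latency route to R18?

R38

Candidate routes:
R10 → R38 → R29 → R18: 5+1+9 = 15
R10 → R38 → R29 → R27 → R19 → R18: 5+1+6+4+1 = 17
R10 → R30 → R27 → R19 → R18: 7+5+4+1 = 17
R10 → R38 → R27 → R19 → R18: 5+3+4+1 = 13
The minimum is 13 ms via R10 → R38 → R27 → R19 → R18.
So from R10 the first move is to R38.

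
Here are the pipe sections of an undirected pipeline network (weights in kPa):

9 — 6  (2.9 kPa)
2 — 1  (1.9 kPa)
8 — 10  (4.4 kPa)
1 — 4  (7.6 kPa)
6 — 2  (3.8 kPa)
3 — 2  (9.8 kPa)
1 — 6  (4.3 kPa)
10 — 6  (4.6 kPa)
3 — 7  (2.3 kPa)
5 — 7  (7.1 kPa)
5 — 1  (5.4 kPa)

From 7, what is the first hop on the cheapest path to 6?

Candidate routes:
7–5–1–6: 7.1+5.4+4.3 = 16.8
7–3–2–6: 2.3+9.8+3.8 = 15.9
7–3–2–1–6: 2.3+9.8+1.9+4.3 = 18.3
7–5–1–2–6: 7.1+5.4+1.9+3.8 = 18.2
Cheapest is 7–3–2–6 at 15.9 kPa.
So from 7 the first move is to 3.

3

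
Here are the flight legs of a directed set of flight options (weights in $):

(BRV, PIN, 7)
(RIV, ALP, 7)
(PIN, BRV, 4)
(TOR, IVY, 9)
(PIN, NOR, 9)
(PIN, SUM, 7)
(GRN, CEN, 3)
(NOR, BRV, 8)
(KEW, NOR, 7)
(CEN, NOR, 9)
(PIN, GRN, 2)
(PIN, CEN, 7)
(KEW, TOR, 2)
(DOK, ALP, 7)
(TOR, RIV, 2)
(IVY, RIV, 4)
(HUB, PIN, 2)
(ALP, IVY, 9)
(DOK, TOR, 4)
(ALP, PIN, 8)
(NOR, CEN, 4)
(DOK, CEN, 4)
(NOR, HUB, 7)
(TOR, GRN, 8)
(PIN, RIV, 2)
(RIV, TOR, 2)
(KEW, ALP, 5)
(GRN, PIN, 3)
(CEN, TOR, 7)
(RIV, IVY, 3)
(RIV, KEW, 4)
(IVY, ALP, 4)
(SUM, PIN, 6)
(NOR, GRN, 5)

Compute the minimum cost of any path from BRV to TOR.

$11

Running Dijkstra from BRV:
BRV: 0
PIN: 7  (via BRV)
GRN: 9  (via PIN)
RIV: 9  (via PIN)
TOR: 11  (via RIV)
Shortest route: BRV–PIN–RIV–TOR = $11.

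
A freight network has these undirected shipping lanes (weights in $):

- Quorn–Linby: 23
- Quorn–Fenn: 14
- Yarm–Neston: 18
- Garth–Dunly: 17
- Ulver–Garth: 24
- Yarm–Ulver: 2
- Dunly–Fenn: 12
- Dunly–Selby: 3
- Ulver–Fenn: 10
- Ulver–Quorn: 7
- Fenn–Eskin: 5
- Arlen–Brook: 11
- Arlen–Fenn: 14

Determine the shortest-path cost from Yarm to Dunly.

$24

Candidate routes:
Yarm - Ulver - Fenn - Dunly: 2+10+12 = 24
Yarm - Ulver - Quorn - Fenn - Dunly: 2+7+14+12 = 35
The minimum is $24 via Yarm - Ulver - Fenn - Dunly.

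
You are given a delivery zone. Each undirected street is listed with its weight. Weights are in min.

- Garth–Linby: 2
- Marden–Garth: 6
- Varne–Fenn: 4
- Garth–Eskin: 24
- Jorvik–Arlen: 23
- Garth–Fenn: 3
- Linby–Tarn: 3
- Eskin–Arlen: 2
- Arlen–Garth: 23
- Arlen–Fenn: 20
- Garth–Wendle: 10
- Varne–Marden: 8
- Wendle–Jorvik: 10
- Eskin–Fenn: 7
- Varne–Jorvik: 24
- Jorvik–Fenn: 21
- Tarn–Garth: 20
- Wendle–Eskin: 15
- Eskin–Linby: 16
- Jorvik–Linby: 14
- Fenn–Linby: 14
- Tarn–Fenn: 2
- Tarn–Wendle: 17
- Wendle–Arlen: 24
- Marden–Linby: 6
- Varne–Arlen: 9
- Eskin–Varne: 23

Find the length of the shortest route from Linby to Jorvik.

14 min

Shortest distances from Linby:
Linby: 0
Garth: 2  (via Linby)
Tarn: 3  (via Linby)
Fenn: 5  (via Garth)
Marden: 6  (via Linby)
Varne: 9  (via Fenn)
Eskin: 12  (via Fenn)
Wendle: 12  (via Garth)
Arlen: 14  (via Eskin)
Jorvik: 14  (via Linby)
Shortest route: Linby → Jorvik = 14 min.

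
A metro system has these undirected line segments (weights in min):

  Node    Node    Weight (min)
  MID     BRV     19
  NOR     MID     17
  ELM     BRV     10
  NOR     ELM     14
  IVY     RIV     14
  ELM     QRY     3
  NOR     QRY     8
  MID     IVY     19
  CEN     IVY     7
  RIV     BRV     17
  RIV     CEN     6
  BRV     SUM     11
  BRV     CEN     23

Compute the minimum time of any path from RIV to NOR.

38 min

Candidate routes:
RIV - BRV - ELM - NOR: 17+10+14 = 41
RIV - CEN - IVY - MID - NOR: 6+7+19+17 = 49
RIV - BRV - ELM - QRY - NOR: 17+10+3+8 = 38
The minimum is 38 min via RIV - BRV - ELM - QRY - NOR.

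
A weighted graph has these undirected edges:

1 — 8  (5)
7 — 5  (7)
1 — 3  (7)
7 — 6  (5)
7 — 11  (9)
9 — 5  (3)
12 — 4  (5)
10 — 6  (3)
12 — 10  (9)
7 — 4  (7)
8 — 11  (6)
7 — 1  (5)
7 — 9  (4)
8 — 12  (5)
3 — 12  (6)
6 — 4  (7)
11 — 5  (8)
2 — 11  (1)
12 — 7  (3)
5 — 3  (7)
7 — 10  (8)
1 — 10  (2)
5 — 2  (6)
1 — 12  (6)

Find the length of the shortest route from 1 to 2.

Enumerating some paths:
1 - 7 - 11 - 2: 5+9+1 = 15
1 - 8 - 11 - 2: 5+6+1 = 12
The minimum is 12 via 1 - 8 - 11 - 2.

12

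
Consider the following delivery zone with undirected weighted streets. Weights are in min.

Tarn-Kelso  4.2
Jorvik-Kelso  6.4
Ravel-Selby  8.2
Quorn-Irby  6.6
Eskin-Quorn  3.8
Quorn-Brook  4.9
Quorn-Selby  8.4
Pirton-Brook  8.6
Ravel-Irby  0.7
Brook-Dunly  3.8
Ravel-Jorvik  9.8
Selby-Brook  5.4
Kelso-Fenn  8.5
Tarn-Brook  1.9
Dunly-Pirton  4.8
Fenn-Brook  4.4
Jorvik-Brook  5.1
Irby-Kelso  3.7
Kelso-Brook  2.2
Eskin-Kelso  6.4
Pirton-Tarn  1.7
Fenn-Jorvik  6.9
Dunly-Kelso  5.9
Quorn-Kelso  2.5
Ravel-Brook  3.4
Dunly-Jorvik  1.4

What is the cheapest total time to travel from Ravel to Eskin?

Settle nodes by increasing distance from Ravel:
Ravel: 0
Irby: 0.7  (via Ravel)
Brook: 3.4  (via Ravel)
Kelso: 4.4  (via Irby)
Tarn: 5.3  (via Brook)
Quorn: 6.9  (via Kelso)
Pirton: 7  (via Tarn)
Dunly: 7.2  (via Brook)
Fenn: 7.8  (via Brook)
Selby: 8.2  (via Ravel)
Jorvik: 8.5  (via Brook)
Eskin: 10.7  (via Quorn)
Shortest route: Ravel → Irby → Kelso → Quorn → Eskin = 10.7 min.

10.7 min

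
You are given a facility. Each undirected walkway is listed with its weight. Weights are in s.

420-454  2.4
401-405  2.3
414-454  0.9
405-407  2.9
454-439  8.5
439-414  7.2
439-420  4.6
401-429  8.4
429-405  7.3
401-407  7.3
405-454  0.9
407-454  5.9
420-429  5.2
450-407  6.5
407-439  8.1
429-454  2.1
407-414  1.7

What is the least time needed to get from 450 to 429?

11.2 s

Shortest distances from 450:
450: 0
407: 6.5  (via 450)
414: 8.2  (via 407)
454: 9.1  (via 414)
405: 9.4  (via 407)
429: 11.2  (via 454)
Shortest route: 450–407–414–454–429 = 11.2 s.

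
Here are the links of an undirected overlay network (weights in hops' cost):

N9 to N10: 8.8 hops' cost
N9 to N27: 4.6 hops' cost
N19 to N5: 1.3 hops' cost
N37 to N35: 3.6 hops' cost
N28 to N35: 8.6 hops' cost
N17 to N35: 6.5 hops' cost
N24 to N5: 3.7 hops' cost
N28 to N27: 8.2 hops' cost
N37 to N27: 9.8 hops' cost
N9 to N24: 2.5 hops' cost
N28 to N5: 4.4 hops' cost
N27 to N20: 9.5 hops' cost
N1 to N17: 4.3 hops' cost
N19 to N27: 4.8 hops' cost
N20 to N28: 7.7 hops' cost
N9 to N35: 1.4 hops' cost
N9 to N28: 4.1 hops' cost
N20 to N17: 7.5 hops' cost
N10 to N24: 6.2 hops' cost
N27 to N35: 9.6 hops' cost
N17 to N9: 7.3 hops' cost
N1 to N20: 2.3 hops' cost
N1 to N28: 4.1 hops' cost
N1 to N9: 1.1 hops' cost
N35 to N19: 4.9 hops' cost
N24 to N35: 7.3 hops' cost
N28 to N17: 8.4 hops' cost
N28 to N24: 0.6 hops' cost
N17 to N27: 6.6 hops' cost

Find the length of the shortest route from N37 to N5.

9.8 hops' cost

Enumerating some paths:
N37 → N35 → N19 → N5: 3.6+4.9+1.3 = 9.8
N37 → N35 → N9 → N28 → N24 → N5: 3.6+1.4+4.1+0.6+3.7 = 13.4
N37 → N35 → N9 → N24 → N5: 3.6+1.4+2.5+3.7 = 11.2
N37 → N35 → N9 → N24 → N28 → N5: 3.6+1.4+2.5+0.6+4.4 = 12.5
Cheapest is N37 → N35 → N19 → N5 at 9.8 hops' cost.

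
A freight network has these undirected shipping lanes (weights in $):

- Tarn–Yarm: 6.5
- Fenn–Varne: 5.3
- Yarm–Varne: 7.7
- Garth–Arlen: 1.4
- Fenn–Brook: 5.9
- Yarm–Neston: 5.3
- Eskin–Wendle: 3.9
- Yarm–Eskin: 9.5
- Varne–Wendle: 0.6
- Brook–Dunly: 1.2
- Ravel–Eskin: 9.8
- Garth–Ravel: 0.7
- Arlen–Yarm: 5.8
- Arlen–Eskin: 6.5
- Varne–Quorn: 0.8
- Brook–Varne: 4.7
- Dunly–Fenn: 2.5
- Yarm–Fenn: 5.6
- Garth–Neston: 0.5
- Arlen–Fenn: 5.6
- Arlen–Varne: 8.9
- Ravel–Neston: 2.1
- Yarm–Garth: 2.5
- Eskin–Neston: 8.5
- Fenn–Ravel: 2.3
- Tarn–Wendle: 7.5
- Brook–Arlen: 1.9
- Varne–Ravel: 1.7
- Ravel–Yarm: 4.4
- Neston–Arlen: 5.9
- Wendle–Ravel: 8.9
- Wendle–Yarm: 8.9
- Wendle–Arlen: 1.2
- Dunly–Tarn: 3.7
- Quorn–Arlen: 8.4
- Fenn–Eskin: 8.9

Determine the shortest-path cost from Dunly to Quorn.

Compare a few routes:
Dunly–Brook–Arlen–Garth–Ravel–Varne–Quorn: 1.2+1.9+1.4+0.7+1.7+0.8 = 7.7
Dunly–Fenn–Ravel–Varne–Quorn: 2.5+2.3+1.7+0.8 = 7.3
Dunly–Brook–Varne–Quorn: 1.2+4.7+0.8 = 6.7
Dunly–Brook–Arlen–Wendle–Varne–Quorn: 1.2+1.9+1.2+0.6+0.8 = 5.7
The minimum is $5.7 via Dunly–Brook–Arlen–Wendle–Varne–Quorn.

$5.7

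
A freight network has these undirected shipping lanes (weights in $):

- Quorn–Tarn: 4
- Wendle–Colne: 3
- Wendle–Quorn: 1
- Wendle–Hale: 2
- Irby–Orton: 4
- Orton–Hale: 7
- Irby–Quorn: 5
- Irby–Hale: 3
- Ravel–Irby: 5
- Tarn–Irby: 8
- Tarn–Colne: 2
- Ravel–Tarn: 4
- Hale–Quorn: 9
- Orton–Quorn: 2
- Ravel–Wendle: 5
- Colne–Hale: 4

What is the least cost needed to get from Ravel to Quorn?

Compare a few routes:
Ravel → Wendle → Quorn: 5+1 = 6
Ravel → Tarn → Quorn: 4+4 = 8
Ravel → Irby → Quorn: 5+5 = 10
Cheapest is Ravel → Wendle → Quorn at $6.

$6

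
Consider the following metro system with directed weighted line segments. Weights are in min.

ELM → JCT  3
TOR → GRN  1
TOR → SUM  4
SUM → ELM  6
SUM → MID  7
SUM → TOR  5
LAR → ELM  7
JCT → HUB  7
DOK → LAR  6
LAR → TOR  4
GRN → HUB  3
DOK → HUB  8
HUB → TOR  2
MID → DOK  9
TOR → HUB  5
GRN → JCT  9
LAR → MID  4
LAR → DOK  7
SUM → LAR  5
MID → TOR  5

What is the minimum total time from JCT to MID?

Settle nodes by increasing distance from JCT:
JCT: 0
HUB: 7  (via JCT)
TOR: 9  (via HUB)
GRN: 10  (via TOR)
SUM: 13  (via TOR)
LAR: 18  (via SUM)
ELM: 19  (via SUM)
MID: 20  (via SUM)
Shortest route: JCT–HUB–TOR–SUM–MID = 20 min.

20 min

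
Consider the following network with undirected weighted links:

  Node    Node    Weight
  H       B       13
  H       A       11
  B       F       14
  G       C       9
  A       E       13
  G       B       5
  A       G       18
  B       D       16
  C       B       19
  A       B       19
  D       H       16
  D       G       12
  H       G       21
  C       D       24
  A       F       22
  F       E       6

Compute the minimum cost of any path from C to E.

Enumerating some paths:
C–G–B–A–E: 9+5+19+13 = 46
C–G–B–F–E: 9+5+14+6 = 34
C–G–A–E: 9+18+13 = 40
C–B–F–E: 19+14+6 = 39
The minimum is 34 via C–G–B–F–E.

34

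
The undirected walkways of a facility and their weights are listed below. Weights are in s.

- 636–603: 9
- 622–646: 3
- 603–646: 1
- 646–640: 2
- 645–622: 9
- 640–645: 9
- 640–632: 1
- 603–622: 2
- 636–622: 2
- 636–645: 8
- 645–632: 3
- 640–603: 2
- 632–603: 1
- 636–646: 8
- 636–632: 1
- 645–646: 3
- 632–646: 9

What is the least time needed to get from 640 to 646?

2 s

Compare a few routes:
640–632–603–646: 1+1+1 = 3
640–603–646: 2+1 = 3
640–646: 2 = 2
Cheapest is 640–646 at 2 s.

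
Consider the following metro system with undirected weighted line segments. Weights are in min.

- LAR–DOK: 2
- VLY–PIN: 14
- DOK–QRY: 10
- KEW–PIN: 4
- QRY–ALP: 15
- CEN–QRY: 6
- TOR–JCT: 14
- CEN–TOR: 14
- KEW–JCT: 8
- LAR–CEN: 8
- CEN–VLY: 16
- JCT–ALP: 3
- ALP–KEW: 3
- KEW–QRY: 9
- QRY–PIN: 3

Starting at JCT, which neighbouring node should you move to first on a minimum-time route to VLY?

Enumerating some paths:
JCT - ALP - KEW - PIN - VLY: 3+3+4+14 = 24
JCT - KEW - QRY - PIN - VLY: 8+9+3+14 = 34
JCT - ALP - KEW - QRY - PIN - VLY: 3+3+9+3+14 = 32
JCT - KEW - PIN - VLY: 8+4+14 = 26
The minimum is 24 min via JCT - ALP - KEW - PIN - VLY.
So from JCT the first move is to ALP.

ALP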